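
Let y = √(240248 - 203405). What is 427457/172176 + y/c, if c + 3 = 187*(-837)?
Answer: 427457/172176 - √36843/156522 ≈ 2.4814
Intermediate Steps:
c = -156522 (c = -3 + 187*(-837) = -3 - 156519 = -156522)
y = √36843 ≈ 191.95
427457/172176 + y/c = 427457/172176 + √36843/(-156522) = 427457*(1/172176) + √36843*(-1/156522) = 427457/172176 - √36843/156522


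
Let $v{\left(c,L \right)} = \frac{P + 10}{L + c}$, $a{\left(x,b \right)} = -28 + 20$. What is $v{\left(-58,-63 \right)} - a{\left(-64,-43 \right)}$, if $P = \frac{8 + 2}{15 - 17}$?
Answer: $\frac{963}{121} \approx 7.9587$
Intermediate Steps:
$P = -5$ ($P = \frac{10}{-2} = 10 \left(- \frac{1}{2}\right) = -5$)
$a{\left(x,b \right)} = -8$
$v{\left(c,L \right)} = \frac{5}{L + c}$ ($v{\left(c,L \right)} = \frac{-5 + 10}{L + c} = \frac{5}{L + c}$)
$v{\left(-58,-63 \right)} - a{\left(-64,-43 \right)} = \frac{5}{-63 - 58} - -8 = \frac{5}{-121} + 8 = 5 \left(- \frac{1}{121}\right) + 8 = - \frac{5}{121} + 8 = \frac{963}{121}$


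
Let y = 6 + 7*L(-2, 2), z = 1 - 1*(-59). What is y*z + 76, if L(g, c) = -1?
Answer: 16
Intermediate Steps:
z = 60 (z = 1 + 59 = 60)
y = -1 (y = 6 + 7*(-1) = 6 - 7 = -1)
y*z + 76 = -1*60 + 76 = -60 + 76 = 16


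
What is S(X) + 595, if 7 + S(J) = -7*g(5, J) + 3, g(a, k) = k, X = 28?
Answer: 395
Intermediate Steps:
S(J) = -4 - 7*J (S(J) = -7 + (-7*J + 3) = -7 + (3 - 7*J) = -4 - 7*J)
S(X) + 595 = (-4 - 7*28) + 595 = (-4 - 196) + 595 = -200 + 595 = 395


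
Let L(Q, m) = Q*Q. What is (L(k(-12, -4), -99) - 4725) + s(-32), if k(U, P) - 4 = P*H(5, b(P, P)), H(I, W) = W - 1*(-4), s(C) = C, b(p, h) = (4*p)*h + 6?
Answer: 80507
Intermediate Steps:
b(p, h) = 6 + 4*h*p (b(p, h) = 4*h*p + 6 = 6 + 4*h*p)
H(I, W) = 4 + W (H(I, W) = W + 4 = 4 + W)
k(U, P) = 4 + P*(10 + 4*P²) (k(U, P) = 4 + P*(4 + (6 + 4*P*P)) = 4 + P*(4 + (6 + 4*P²)) = 4 + P*(10 + 4*P²))
L(Q, m) = Q²
(L(k(-12, -4), -99) - 4725) + s(-32) = ((4 + 4*(-4)³ + 10*(-4))² - 4725) - 32 = ((4 + 4*(-64) - 40)² - 4725) - 32 = ((4 - 256 - 40)² - 4725) - 32 = ((-292)² - 4725) - 32 = (85264 - 4725) - 32 = 80539 - 32 = 80507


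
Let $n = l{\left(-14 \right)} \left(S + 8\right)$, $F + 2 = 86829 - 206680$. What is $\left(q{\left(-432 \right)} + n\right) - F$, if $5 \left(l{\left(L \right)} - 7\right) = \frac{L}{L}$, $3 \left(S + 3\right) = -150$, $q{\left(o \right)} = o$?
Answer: $119097$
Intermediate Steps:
$S = -53$ ($S = -3 + \frac{1}{3} \left(-150\right) = -3 - 50 = -53$)
$l{\left(L \right)} = \frac{36}{5}$ ($l{\left(L \right)} = 7 + \frac{L \frac{1}{L}}{5} = 7 + \frac{1}{5} \cdot 1 = 7 + \frac{1}{5} = \frac{36}{5}$)
$F = -119853$ ($F = -2 + \left(86829 - 206680\right) = -2 - 119851 = -119853$)
$n = -324$ ($n = \frac{36 \left(-53 + 8\right)}{5} = \frac{36}{5} \left(-45\right) = -324$)
$\left(q{\left(-432 \right)} + n\right) - F = \left(-432 - 324\right) - -119853 = -756 + 119853 = 119097$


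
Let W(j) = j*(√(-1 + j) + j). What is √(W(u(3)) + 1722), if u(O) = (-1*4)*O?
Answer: √(1866 - 12*I*√13) ≈ 43.2 - 0.5008*I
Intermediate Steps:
u(O) = -4*O
W(j) = j*(j + √(-1 + j))
√(W(u(3)) + 1722) = √((-4*3)*(-4*3 + √(-1 - 4*3)) + 1722) = √(-12*(-12 + √(-1 - 12)) + 1722) = √(-12*(-12 + √(-13)) + 1722) = √(-12*(-12 + I*√13) + 1722) = √((144 - 12*I*√13) + 1722) = √(1866 - 12*I*√13)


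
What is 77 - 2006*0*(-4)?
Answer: 77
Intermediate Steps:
77 - 2006*0*(-4) = 77 - 2006*0 = 77 - 118*0 = 77 + 0 = 77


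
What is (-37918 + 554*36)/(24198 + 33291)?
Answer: -17974/57489 ≈ -0.31265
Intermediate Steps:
(-37918 + 554*36)/(24198 + 33291) = (-37918 + 19944)/57489 = -17974*1/57489 = -17974/57489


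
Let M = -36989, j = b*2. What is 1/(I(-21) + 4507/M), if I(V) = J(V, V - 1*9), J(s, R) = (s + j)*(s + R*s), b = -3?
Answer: -36989/608214634 ≈ -6.0816e-5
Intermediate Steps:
j = -6 (j = -3*2 = -6)
J(s, R) = (-6 + s)*(s + R*s) (J(s, R) = (s - 6)*(s + R*s) = (-6 + s)*(s + R*s))
I(V) = V*(48 - 5*V + V*(-9 + V)) (I(V) = V*(-6 + V - 6*(V - 1*9) + (V - 1*9)*V) = V*(-6 + V - 6*(V - 9) + (V - 9)*V) = V*(-6 + V - 6*(-9 + V) + (-9 + V)*V) = V*(-6 + V + (54 - 6*V) + V*(-9 + V)) = V*(48 - 5*V + V*(-9 + V)))
1/(I(-21) + 4507/M) = 1/(-21*(48 + (-21)**2 - 14*(-21)) + 4507/(-36989)) = 1/(-21*(48 + 441 + 294) + 4507*(-1/36989)) = 1/(-21*783 - 4507/36989) = 1/(-16443 - 4507/36989) = 1/(-608214634/36989) = -36989/608214634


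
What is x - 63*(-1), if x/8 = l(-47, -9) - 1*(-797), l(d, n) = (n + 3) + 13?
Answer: 6495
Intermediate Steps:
l(d, n) = 16 + n (l(d, n) = (3 + n) + 13 = 16 + n)
x = 6432 (x = 8*((16 - 9) - 1*(-797)) = 8*(7 + 797) = 8*804 = 6432)
x - 63*(-1) = 6432 - 63*(-1) = 6432 + 63 = 6495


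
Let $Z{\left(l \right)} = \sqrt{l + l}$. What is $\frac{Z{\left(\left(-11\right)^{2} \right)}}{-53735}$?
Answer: $- \frac{\sqrt{2}}{4885} \approx -0.0002895$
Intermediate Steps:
$Z{\left(l \right)} = \sqrt{2} \sqrt{l}$ ($Z{\left(l \right)} = \sqrt{2 l} = \sqrt{2} \sqrt{l}$)
$\frac{Z{\left(\left(-11\right)^{2} \right)}}{-53735} = \frac{\sqrt{2} \sqrt{\left(-11\right)^{2}}}{-53735} = \sqrt{2} \sqrt{121} \left(- \frac{1}{53735}\right) = \sqrt{2} \cdot 11 \left(- \frac{1}{53735}\right) = 11 \sqrt{2} \left(- \frac{1}{53735}\right) = - \frac{\sqrt{2}}{4885}$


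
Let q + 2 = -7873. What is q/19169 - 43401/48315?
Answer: -404144798/308716745 ≈ -1.3091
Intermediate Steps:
q = -7875 (q = -2 - 7873 = -7875)
q/19169 - 43401/48315 = -7875/19169 - 43401/48315 = -7875*1/19169 - 43401*1/48315 = -7875/19169 - 14467/16105 = -404144798/308716745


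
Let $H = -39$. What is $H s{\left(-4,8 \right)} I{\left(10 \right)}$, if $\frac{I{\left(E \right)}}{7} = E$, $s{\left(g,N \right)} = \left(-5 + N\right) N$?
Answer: $-65520$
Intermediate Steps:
$s{\left(g,N \right)} = N \left(-5 + N\right)$
$I{\left(E \right)} = 7 E$
$H s{\left(-4,8 \right)} I{\left(10 \right)} = - 39 \cdot 8 \left(-5 + 8\right) 7 \cdot 10 = - 39 \cdot 8 \cdot 3 \cdot 70 = \left(-39\right) 24 \cdot 70 = \left(-936\right) 70 = -65520$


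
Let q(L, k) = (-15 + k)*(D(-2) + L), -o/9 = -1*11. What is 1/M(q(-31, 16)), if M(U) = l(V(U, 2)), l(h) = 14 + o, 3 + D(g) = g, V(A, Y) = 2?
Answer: 1/113 ≈ 0.0088496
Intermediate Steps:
D(g) = -3 + g
o = 99 (o = -(-9)*11 = -9*(-11) = 99)
l(h) = 113 (l(h) = 14 + 99 = 113)
q(L, k) = (-15 + k)*(-5 + L) (q(L, k) = (-15 + k)*((-3 - 2) + L) = (-15 + k)*(-5 + L))
M(U) = 113
1/M(q(-31, 16)) = 1/113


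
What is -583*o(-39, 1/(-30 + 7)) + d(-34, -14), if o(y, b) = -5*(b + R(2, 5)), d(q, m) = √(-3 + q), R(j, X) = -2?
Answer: -137005/23 + I*√37 ≈ -5956.7 + 6.0828*I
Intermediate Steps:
o(y, b) = 10 - 5*b (o(y, b) = -5*(b - 2) = -5*(-2 + b) = 10 - 5*b)
-583*o(-39, 1/(-30 + 7)) + d(-34, -14) = -583*(10 - 5/(-30 + 7)) + √(-3 - 34) = -583*(10 - 5/(-23)) + √(-37) = -583*(10 - 5*(-1/23)) + I*√37 = -583*(10 + 5/23) + I*√37 = -583*235/23 + I*√37 = -137005/23 + I*√37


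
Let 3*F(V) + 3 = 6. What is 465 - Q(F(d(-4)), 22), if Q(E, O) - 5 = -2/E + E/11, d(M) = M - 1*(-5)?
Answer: 5081/11 ≈ 461.91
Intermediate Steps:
d(M) = 5 + M (d(M) = M + 5 = 5 + M)
F(V) = 1 (F(V) = -1 + (⅓)*6 = -1 + 2 = 1)
Q(E, O) = 5 - 2/E + E/11 (Q(E, O) = 5 + (-2/E + E/11) = 5 - 2/E + E/11)
465 - Q(F(d(-4)), 22) = 465 - (5 - 2/1 + (1/11)*1) = 465 - (5 - 2*1 + 1/11) = 465 - (5 - 2 + 1/11) = 465 - 1*34/11 = 465 - 34/11 = 5081/11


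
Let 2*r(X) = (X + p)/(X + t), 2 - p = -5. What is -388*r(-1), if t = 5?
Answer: -291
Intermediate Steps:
p = 7 (p = 2 - 1*(-5) = 2 + 5 = 7)
r(X) = (7 + X)/(2*(5 + X)) (r(X) = ((X + 7)/(X + 5))/2 = ((7 + X)/(5 + X))/2 = (7 + X)/(2*(5 + X)))
-388*r(-1) = -194*(7 - 1)/(5 - 1) = -194*6/4 = -388*3/4 = -291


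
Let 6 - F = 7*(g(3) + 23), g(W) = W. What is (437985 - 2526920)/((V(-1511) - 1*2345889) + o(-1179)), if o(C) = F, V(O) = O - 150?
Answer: 2088935/2347726 ≈ 0.88977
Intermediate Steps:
V(O) = -150 + O
F = -176 (F = 6 - 7*(3 + 23) = 6 - 7*26 = 6 - 1*182 = 6 - 182 = -176)
o(C) = -176
(437985 - 2526920)/((V(-1511) - 1*2345889) + o(-1179)) = (437985 - 2526920)/(((-150 - 1511) - 1*2345889) - 176) = -2088935/((-1661 - 2345889) - 176) = -2088935/(-2347550 - 176) = -2088935/(-2347726) = -2088935*(-1/2347726) = 2088935/2347726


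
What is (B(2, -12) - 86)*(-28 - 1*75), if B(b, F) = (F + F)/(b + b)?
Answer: 9476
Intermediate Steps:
B(b, F) = F/b (B(b, F) = (2*F)/((2*b)) = (2*F)*(1/(2*b)) = F/b)
(B(2, -12) - 86)*(-28 - 1*75) = (-12/2 - 86)*(-28 - 1*75) = (-12*½ - 86)*(-28 - 75) = (-6 - 86)*(-103) = -92*(-103) = 9476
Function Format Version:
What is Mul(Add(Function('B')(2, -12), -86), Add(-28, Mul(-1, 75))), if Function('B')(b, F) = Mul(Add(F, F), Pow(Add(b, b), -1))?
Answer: 9476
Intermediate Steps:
Function('B')(b, F) = Mul(F, Pow(b, -1)) (Function('B')(b, F) = Mul(Mul(2, F), Pow(Mul(2, b), -1)) = Mul(Mul(2, F), Mul(Rational(1, 2), Pow(b, -1))) = Mul(F, Pow(b, -1)))
Mul(Add(Function('B')(2, -12), -86), Add(-28, Mul(-1, 75))) = Mul(Add(Mul(-12, Pow(2, -1)), -86), Add(-28, Mul(-1, 75))) = Mul(Add(Mul(-12, Rational(1, 2)), -86), Add(-28, -75)) = Mul(Add(-6, -86), -103) = Mul(-92, -103) = 9476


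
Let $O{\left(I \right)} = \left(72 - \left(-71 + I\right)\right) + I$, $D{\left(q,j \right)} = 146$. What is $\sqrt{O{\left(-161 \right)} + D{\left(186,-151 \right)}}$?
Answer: $17$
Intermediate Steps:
$O{\left(I \right)} = 143$ ($O{\left(I \right)} = \left(143 - I\right) + I = 143$)
$\sqrt{O{\left(-161 \right)} + D{\left(186,-151 \right)}} = \sqrt{143 + 146} = \sqrt{289} = 17$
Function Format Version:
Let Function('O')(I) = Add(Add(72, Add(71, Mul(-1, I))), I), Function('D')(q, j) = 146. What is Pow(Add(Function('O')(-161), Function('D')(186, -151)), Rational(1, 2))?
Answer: 17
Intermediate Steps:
Function('O')(I) = 143 (Function('O')(I) = Add(Add(143, Mul(-1, I)), I) = 143)
Pow(Add(Function('O')(-161), Function('D')(186, -151)), Rational(1, 2)) = Pow(Add(143, 146), Rational(1, 2)) = Pow(289, Rational(1, 2)) = 17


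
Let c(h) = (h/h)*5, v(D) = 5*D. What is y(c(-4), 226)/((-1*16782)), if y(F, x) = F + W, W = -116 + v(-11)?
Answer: 83/8391 ≈ 0.0098916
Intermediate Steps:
c(h) = 5 (c(h) = 1*5 = 5)
W = -171 (W = -116 + 5*(-11) = -116 - 55 = -171)
y(F, x) = -171 + F (y(F, x) = F - 171 = -171 + F)
y(c(-4), 226)/((-1*16782)) = (-171 + 5)/((-1*16782)) = -166/(-16782) = -166*(-1/16782) = 83/8391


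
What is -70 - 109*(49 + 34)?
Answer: -9117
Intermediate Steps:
-70 - 109*(49 + 34) = -70 - 109*83 = -70 - 9047 = -9117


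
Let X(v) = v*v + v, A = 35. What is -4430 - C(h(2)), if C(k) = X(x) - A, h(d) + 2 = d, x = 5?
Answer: -4425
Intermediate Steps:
X(v) = v + v² (X(v) = v² + v = v + v²)
h(d) = -2 + d
C(k) = -5 (C(k) = 5*(1 + 5) - 1*35 = 5*6 - 35 = 30 - 35 = -5)
-4430 - C(h(2)) = -4430 - 1*(-5) = -4430 + 5 = -4425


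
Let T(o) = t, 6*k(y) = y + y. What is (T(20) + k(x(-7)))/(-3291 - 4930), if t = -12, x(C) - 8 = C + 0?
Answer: 35/24663 ≈ 0.0014191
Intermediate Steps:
x(C) = 8 + C (x(C) = 8 + (C + 0) = 8 + C)
k(y) = y/3 (k(y) = (y + y)/6 = (2*y)/6 = y/3)
T(o) = -12
(T(20) + k(x(-7)))/(-3291 - 4930) = (-12 + (8 - 7)/3)/(-3291 - 4930) = (-12 + (1/3)*1)/(-8221) = (-12 + 1/3)*(-1/8221) = -35/3*(-1/8221) = 35/24663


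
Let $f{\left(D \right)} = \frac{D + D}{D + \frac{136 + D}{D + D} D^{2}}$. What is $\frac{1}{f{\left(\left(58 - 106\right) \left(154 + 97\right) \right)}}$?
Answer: $- \frac{5955}{2} \approx -2977.5$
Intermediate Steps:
$f{\left(D \right)} = \frac{2 D}{D + \frac{D \left(136 + D\right)}{2}}$ ($f{\left(D \right)} = \frac{2 D}{D + \frac{136 + D}{2 D} D^{2}} = \frac{2 D}{D + \frac{D \left(136 + D\right)}{2}}$)
$\frac{1}{f{\left(\left(58 - 106\right) \left(154 + 97\right) \right)}} = \frac{1}{4 \frac{1}{138 + \left(58 - 106\right) \left(154 + 97\right)}} = \frac{1}{4 \frac{1}{138 - 12048}} = \frac{1}{4 \frac{1}{-11910}} = \frac{1}{4 \left(- \frac{1}{11910}\right)} = \frac{1}{- \frac{2}{5955}} = - \frac{5955}{2}$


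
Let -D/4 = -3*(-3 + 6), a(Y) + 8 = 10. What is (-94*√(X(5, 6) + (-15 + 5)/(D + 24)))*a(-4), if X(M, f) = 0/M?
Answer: -94*I*√6/3 ≈ -76.751*I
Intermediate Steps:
X(M, f) = 0
a(Y) = 2 (a(Y) = -8 + 10 = 2)
D = 36 (D = -(-12)*(-3 + 6) = -(-12)*3 = -4*(-9) = 36)
(-94*√(X(5, 6) + (-15 + 5)/(D + 24)))*a(-4) = -94*√(0 + (-15 + 5)/(36 + 24))*2 = -94*√(0 - 10/60)*2 = -94*√(0 - 10*1/60)*2 = -94*√(0 - ⅙)*2 = -47*I*√6/3*2 = -94*I*√6/3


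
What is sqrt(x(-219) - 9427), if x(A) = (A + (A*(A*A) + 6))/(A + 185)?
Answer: sqrt(86556809)/17 ≈ 547.27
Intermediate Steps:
x(A) = (6 + A + A**3)/(185 + A) (x(A) = (A + (A*A**2 + 6))/(185 + A) = (A + (A**3 + 6))/(185 + A) = (A + (6 + A**3))/(185 + A) = (6 + A + A**3)/(185 + A))
sqrt(x(-219) - 9427) = sqrt((6 - 219 + (-219)**3)/(185 - 219) - 9427) = sqrt((6 - 219 - 10503459)/(-34) - 9427) = sqrt(-1/34*(-10503672) - 9427) = sqrt(5251836/17 - 9427) = sqrt(5091577/17) = sqrt(86556809)/17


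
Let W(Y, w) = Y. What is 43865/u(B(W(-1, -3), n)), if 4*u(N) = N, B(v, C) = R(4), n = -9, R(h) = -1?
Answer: -175460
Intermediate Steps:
B(v, C) = -1
u(N) = N/4
43865/u(B(W(-1, -3), n)) = 43865/(((1/4)*(-1))) = 43865/(-1/4) = 43865*(-4) = -175460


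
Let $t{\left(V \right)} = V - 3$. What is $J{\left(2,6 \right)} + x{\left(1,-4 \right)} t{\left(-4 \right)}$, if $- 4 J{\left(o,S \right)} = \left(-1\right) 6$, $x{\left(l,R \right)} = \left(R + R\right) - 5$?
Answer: $\frac{185}{2} \approx 92.5$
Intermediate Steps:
$t{\left(V \right)} = -3 + V$
$x{\left(l,R \right)} = -5 + 2 R$ ($x{\left(l,R \right)} = 2 R - 5 = -5 + 2 R$)
$J{\left(o,S \right)} = \frac{3}{2}$ ($J{\left(o,S \right)} = - \frac{\left(-1\right) 6}{4} = \left(- \frac{1}{4}\right) \left(-6\right) = \frac{3}{2}$)
$J{\left(2,6 \right)} + x{\left(1,-4 \right)} t{\left(-4 \right)} = \frac{3}{2} + \left(-5 + 2 \left(-4\right)\right) \left(-3 - 4\right) = \frac{3}{2} + \left(-5 - 8\right) \left(-7\right) = \frac{3}{2} - -91 = \frac{3}{2} + 91 = \frac{185}{2}$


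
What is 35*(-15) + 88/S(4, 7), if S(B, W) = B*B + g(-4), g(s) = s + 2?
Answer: -3631/7 ≈ -518.71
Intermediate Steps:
g(s) = 2 + s
S(B, W) = -2 + B² (S(B, W) = B*B + (2 - 4) = B² - 2 = -2 + B²)
35*(-15) + 88/S(4, 7) = 35*(-15) + 88/(-2 + 4²) = -525 + 88/(-2 + 16) = -525 + 88/14 = -525 + 88*(1/14) = -525 + 44/7 = -3631/7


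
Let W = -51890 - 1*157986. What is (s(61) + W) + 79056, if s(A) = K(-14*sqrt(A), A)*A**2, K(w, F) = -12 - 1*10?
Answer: -212682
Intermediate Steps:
K(w, F) = -22 (K(w, F) = -12 - 10 = -22)
W = -209876 (W = -51890 - 157986 = -209876)
s(A) = -22*A**2
(s(61) + W) + 79056 = (-22*61**2 - 209876) + 79056 = (-22*3721 - 209876) + 79056 = (-81862 - 209876) + 79056 = -291738 + 79056 = -212682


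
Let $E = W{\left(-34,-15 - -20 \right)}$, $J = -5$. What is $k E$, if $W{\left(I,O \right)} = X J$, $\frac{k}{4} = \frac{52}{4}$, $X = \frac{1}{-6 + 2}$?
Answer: $65$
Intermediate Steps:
$X = - \frac{1}{4}$ ($X = \frac{1}{-4} = - \frac{1}{4} \approx -0.25$)
$k = 52$ ($k = 4 \cdot \frac{52}{4} = 4 \cdot 52 \cdot \frac{1}{4} = 4 \cdot 13 = 52$)
$W{\left(I,O \right)} = \frac{5}{4}$ ($W{\left(I,O \right)} = \left(- \frac{1}{4}\right) \left(-5\right) = \frac{5}{4}$)
$E = \frac{5}{4} \approx 1.25$
$k E = 52 \cdot \frac{5}{4} = 65$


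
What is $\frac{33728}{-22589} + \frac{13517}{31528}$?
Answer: $- \frac{108291553}{101740856} \approx -1.0644$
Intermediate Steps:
$\frac{33728}{-22589} + \frac{13517}{31528} = 33728 \left(- \frac{1}{22589}\right) + 13517 \cdot \frac{1}{31528} = - \frac{33728}{22589} + \frac{1931}{4504} = - \frac{108291553}{101740856}$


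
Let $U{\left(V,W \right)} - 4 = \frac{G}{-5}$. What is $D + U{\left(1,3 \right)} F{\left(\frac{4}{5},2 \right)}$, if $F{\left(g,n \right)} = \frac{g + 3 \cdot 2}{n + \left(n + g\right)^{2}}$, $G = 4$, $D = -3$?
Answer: $- \frac{97}{123} \approx -0.78862$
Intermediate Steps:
$U{\left(V,W \right)} = \frac{16}{5}$ ($U{\left(V,W \right)} = 4 + \frac{4}{-5} = 4 + 4 \left(- \frac{1}{5}\right) = 4 - \frac{4}{5} = \frac{16}{5}$)
$F{\left(g,n \right)} = \frac{6 + g}{n + \left(g + n\right)^{2}}$ ($F{\left(g,n \right)} = \frac{g + 6}{n + \left(g + n\right)^{2}} = \frac{6 + g}{n + \left(g + n\right)^{2}}$)
$D + U{\left(1,3 \right)} F{\left(\frac{4}{5},2 \right)} = -3 + \frac{16 \frac{6 + \frac{4}{5}}{2 + \left(\frac{4}{5} + 2\right)^{2}}}{5} = -3 + \frac{16 \frac{1}{2 + \left(\frac{14}{5}\right)^{2}} \cdot \frac{34}{5}}{5} = -3 + \frac{16 \frac{1}{2 + \frac{196}{25}} \cdot \frac{34}{5}}{5} = -3 + \frac{16 \frac{1}{\frac{246}{25}} \cdot \frac{34}{5}}{5} = -3 + \frac{16 \cdot \frac{25}{246} \cdot \frac{34}{5}}{5} = -3 + \frac{16}{5} \cdot \frac{85}{123} = -3 + \frac{272}{123} = - \frac{97}{123}$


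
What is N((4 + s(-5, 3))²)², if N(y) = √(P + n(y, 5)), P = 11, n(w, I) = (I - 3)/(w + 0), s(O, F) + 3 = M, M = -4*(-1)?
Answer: 277/25 ≈ 11.080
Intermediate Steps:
M = 4
s(O, F) = 1 (s(O, F) = -3 + 4 = 1)
n(w, I) = (-3 + I)/w
N(y) = √(11 + 2/y) (N(y) = √(11 + (-3 + 5)/y) = √(11 + 2/y))
N((4 + s(-5, 3))²)² = (√(11 + 2/((4 + 1)²)))² = (√(11 + 2/(5²)))² = (√(11 + 2/25))² = (√(277/25))² = (√277/5)² = 277/25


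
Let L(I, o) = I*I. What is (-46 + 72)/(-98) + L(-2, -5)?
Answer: 183/49 ≈ 3.7347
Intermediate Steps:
L(I, o) = I**2
(-46 + 72)/(-98) + L(-2, -5) = (-46 + 72)/(-98) + (-2)**2 = 26*(-1/98) + 4 = -13/49 + 4 = 183/49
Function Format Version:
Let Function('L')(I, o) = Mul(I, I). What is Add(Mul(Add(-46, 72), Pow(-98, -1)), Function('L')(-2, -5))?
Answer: Rational(183, 49) ≈ 3.7347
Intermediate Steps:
Function('L')(I, o) = Pow(I, 2)
Add(Mul(Add(-46, 72), Pow(-98, -1)), Function('L')(-2, -5)) = Add(Mul(Add(-46, 72), Pow(-98, -1)), Pow(-2, 2)) = Add(Mul(26, Rational(-1, 98)), 4) = Add(Rational(-13, 49), 4) = Rational(183, 49)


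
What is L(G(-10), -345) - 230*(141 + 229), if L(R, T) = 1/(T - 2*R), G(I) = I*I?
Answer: -46379501/545 ≈ -85100.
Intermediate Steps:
G(I) = I²
L(G(-10), -345) - 230*(141 + 229) = -1/(-1*(-345) + 2*(-10)²) - 230*(141 + 229) = -1/(345 + 2*100) - 230*370 = -1/(345 + 200) - 85100 = -1/545 - 85100 = -46379501/545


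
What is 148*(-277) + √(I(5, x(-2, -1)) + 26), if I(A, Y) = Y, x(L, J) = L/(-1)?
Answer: -40996 + 2*√7 ≈ -40991.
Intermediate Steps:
x(L, J) = -L (x(L, J) = L*(-1) = -L)
148*(-277) + √(I(5, x(-2, -1)) + 26) = 148*(-277) + √(-1*(-2) + 26) = -40996 + √(2 + 26) = -40996 + √28 = -40996 + 2*√7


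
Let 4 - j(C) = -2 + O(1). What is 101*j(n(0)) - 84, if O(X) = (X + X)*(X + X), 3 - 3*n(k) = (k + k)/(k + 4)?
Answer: 118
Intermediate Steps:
n(k) = 1 - 2*k/(3*(4 + k)) (n(k) = 1 - (k + k)/(3*(k + 4)) = 1 - 2*k/(3*(4 + k)))
O(X) = 4*X² (O(X) = (2*X)*(2*X) = 4*X²)
j(C) = 2 (j(C) = 4 - (-2 + 4*1²) = 4 - (-2 + 4*1) = 4 - (-2 + 4) = 4 - 1*2 = 4 - 2 = 2)
101*j(n(0)) - 84 = 101*2 - 84 = 202 - 84 = 118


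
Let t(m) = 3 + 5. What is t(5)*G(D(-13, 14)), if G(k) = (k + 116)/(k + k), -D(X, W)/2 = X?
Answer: 284/13 ≈ 21.846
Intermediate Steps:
t(m) = 8
D(X, W) = -2*X
G(k) = (116 + k)/(2*k) (G(k) = (116 + k)/((2*k)) = (116 + k)*(1/(2*k)) = (116 + k)/(2*k))
t(5)*G(D(-13, 14)) = 8*((116 - 2*(-13))/(2*((-2*(-13))))) = 8*((½)*(116 + 26)/26) = 8*((½)*(1/26)*142) = 8*(71/26) = 284/13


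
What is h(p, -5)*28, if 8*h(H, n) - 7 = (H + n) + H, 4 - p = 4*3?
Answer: -49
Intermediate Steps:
p = -8 (p = 4 - 4*3 = 4 - 1*12 = 4 - 12 = -8)
h(H, n) = 7/8 + H/4 + n/8 (h(H, n) = 7/8 + ((H + n) + H)/8 = 7/8 + (n + 2*H)/8 = 7/8 + (H/4 + n/8) = 7/8 + H/4 + n/8)
h(p, -5)*28 = (7/8 + (¼)*(-8) + (⅛)*(-5))*28 = (7/8 - 2 - 5/8)*28 = -7/4*28 = -49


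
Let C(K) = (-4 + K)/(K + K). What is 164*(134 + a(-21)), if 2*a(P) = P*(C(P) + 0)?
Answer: 20951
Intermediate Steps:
C(K) = (-4 + K)/(2*K) (C(K) = (-4 + K)/((2*K)) = (-4 + K)*(1/(2*K)) = (-4 + K)/(2*K))
a(P) = -1 + P/4 (a(P) = (P*((-4 + P)/(2*P) + 0))/2 = (P*((-4 + P)/(2*P)))/2 = (-2 + P/2)/2 = -1 + P/4)
164*(134 + a(-21)) = 164*(134 + (-1 + (¼)*(-21))) = 164*(134 + (-1 - 21/4)) = 164*(134 - 25/4) = 164*(511/4) = 20951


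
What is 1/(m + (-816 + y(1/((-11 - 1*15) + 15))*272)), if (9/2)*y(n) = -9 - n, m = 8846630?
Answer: 99/875682274 ≈ 1.1305e-7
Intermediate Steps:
y(n) = -2 - 2*n/9 (y(n) = 2*(-9 - n)/9 = -2 - 2*n/9)
1/(m + (-816 + y(1/((-11 - 1*15) + 15))*272)) = 1/(8846630 + (-816 + (-2 - 2/(9*((-11 - 1*15) + 15)))*272)) = 1/(8846630 + (-816 + (-2 - 2/(9*((-11 - 15) + 15)))*272)) = 1/(8846630 + (-816 + (-2 - 2/(9*(-26 + 15)))*272)) = 1/(8846630 + (-816 + (-2 - 2/9/(-11))*272)) = 1/(8846630 + (-816 + (-2 - 2/9*(-1/11))*272)) = 1/(8846630 + (-816 + (-2 + 2/99)*272)) = 1/(8846630 + (-816 - 196/99*272)) = 1/(8846630 + (-816 - 53312/99)) = 1/(8846630 - 134096/99) = 1/(875682274/99) = 99/875682274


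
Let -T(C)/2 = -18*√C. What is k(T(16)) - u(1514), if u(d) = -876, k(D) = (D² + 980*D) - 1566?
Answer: 161166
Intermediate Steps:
T(C) = 36*√C (T(C) = -(-36)*√C = 36*√C)
k(D) = -1566 + D² + 980*D
k(T(16)) - u(1514) = (-1566 + (36*√16)² + 980*(36*√16)) - 1*(-876) = (-1566 + (36*4)² + 980*(36*4)) + 876 = (-1566 + 144² + 980*144) + 876 = (-1566 + 20736 + 141120) + 876 = 160290 + 876 = 161166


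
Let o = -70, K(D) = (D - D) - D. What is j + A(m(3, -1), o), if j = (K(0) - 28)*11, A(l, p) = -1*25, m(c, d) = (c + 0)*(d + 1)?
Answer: -333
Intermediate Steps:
m(c, d) = c*(1 + d)
K(D) = -D (K(D) = 0 - D = -D)
A(l, p) = -25
j = -308 (j = (-1*0 - 28)*11 = (0 - 28)*11 = -28*11 = -308)
j + A(m(3, -1), o) = -308 - 25 = -333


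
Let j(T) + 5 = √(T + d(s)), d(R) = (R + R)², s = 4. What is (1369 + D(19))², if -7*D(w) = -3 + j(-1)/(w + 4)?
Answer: 48612753352/25921 - 1322898*√7/25921 ≈ 1.8753e+6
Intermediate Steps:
d(R) = 4*R² (d(R) = (2*R)² = 4*R²)
j(T) = -5 + √(64 + T) (j(T) = -5 + √(T + 4*4²) = -5 + √(T + 4*16) = -5 + √(T + 64) = -5 + √(64 + T))
D(w) = 3/7 - (-5 + 3*√7)/(7*(4 + w)) (D(w) = -(-3 + (-5 + √(64 - 1))/(w + 4))/7 = -(-3 + (-5 + √63)/(4 + w))/7 = -(-3 + (-5 + 3*√7)/(4 + w))/7 = 3/7 - (-5 + 3*√7)/(7*(4 + w)))
(1369 + D(19))² = (1369 + (17 - 3*√7 + 3*19)/(7*(4 + 19)))² = (1369 + (⅐)*(17 - 3*√7 + 57)/23)² = (1369 + (⅐)*(1/23)*(74 - 3*√7))² = (1369 + (74/161 - 3*√7/161))² = (220483/161 - 3*√7/161)²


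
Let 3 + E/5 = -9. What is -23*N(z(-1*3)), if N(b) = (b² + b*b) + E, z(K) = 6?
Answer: -276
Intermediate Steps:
E = -60 (E = -15 + 5*(-9) = -15 - 45 = -60)
N(b) = -60 + 2*b² (N(b) = (b² + b*b) - 60 = (b² + b²) - 60 = 2*b² - 60 = -60 + 2*b²)
-23*N(z(-1*3)) = -23*(-60 + 2*6²) = -23*(-60 + 2*36) = -23*(-60 + 72) = -23*12 = -276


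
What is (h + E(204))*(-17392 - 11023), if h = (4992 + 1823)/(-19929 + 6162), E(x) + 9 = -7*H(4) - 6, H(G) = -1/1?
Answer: 3323162665/13767 ≈ 2.4139e+5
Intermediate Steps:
H(G) = -1 (H(G) = -1*1 = -1)
E(x) = -8 (E(x) = -9 + (-7*(-1) - 6) = -9 + (7 - 6) = -9 + 1 = -8)
h = -6815/13767 (h = 6815/(-13767) = 6815*(-1/13767) = -6815/13767 ≈ -0.49502)
(h + E(204))*(-17392 - 11023) = (-6815/13767 - 8)*(-17392 - 11023) = -116951/13767*(-28415) = 3323162665/13767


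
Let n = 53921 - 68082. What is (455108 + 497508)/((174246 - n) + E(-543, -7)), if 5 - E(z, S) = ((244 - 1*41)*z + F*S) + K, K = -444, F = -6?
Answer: 952616/299043 ≈ 3.1855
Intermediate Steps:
n = -14161
E(z, S) = 449 - 203*z + 6*S (E(z, S) = 5 - (((244 - 1*41)*z - 6*S) - 444) = 5 - (((244 - 41)*z - 6*S) - 444) = 5 - ((203*z - 6*S) - 444) = 5 - ((-6*S + 203*z) - 444) = 5 - (-444 - 6*S + 203*z) = 5 + (444 - 203*z + 6*S) = 449 - 203*z + 6*S)
(455108 + 497508)/((174246 - n) + E(-543, -7)) = (455108 + 497508)/((174246 - 1*(-14161)) + (449 - 203*(-543) + 6*(-7))) = 952616/((174246 + 14161) + (449 + 110229 - 42)) = 952616/(188407 + 110636) = 952616/299043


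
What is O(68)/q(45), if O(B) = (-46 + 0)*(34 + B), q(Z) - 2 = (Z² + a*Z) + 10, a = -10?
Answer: -68/23 ≈ -2.9565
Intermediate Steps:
q(Z) = 12 + Z² - 10*Z (q(Z) = 2 + ((Z² - 10*Z) + 10) = 2 + (10 + Z² - 10*Z) = 12 + Z² - 10*Z)
O(B) = -1564 - 46*B (O(B) = -46*(34 + B) = -1564 - 46*B)
O(68)/q(45) = (-1564 - 46*68)/(12 + 45² - 10*45) = (-1564 - 3128)/(12 + 2025 - 450) = -4692/1587 = -4692*1/1587 = -68/23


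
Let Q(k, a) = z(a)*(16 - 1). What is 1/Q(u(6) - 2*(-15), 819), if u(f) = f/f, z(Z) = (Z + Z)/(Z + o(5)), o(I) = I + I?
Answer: 829/24570 ≈ 0.033740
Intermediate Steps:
o(I) = 2*I
z(Z) = 2*Z/(10 + Z) (z(Z) = (Z + Z)/(Z + 2*5) = (2*Z)/(Z + 10) = (2*Z)/(10 + Z) = 2*Z/(10 + Z))
u(f) = 1
Q(k, a) = 30*a/(10 + a) (Q(k, a) = (2*a/(10 + a))*(16 - 1) = (2*a/(10 + a))*15 = 30*a/(10 + a))
1/Q(u(6) - 2*(-15), 819) = 1/(30*819/(10 + 819)) = 1/(30*819/829) = 1/(30*819*(1/829)) = 1/(24570/829) = 829/24570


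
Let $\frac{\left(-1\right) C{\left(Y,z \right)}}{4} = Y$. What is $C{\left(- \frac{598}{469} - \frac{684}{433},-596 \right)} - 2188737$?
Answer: $- \frac{444479824829}{203077} \approx -2.1887 \cdot 10^{6}$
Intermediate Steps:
$C{\left(Y,z \right)} = - 4 Y$
$C{\left(- \frac{598}{469} - \frac{684}{433},-596 \right)} - 2188737 = - 4 \left(- \frac{598}{469} - \frac{684}{433}\right) - 2188737 = \left(-4\right) \left(- \frac{579730}{203077}\right) - 2188737 = \frac{2318920}{203077} - 2188737 = - \frac{444479824829}{203077}$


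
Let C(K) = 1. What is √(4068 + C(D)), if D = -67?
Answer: √4069 ≈ 63.789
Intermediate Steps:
√(4068 + C(D)) = √(4068 + 1) = √4069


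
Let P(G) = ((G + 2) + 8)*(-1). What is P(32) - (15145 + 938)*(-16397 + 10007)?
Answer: 102770328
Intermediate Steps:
P(G) = -10 - G (P(G) = ((2 + G) + 8)*(-1) = (10 + G)*(-1) = -10 - G)
P(32) - (15145 + 938)*(-16397 + 10007) = (-10 - 1*32) - (15145 + 938)*(-16397 + 10007) = (-10 - 32) - 16083*(-6390) = -42 - 1*(-102770370) = -42 + 102770370 = 102770328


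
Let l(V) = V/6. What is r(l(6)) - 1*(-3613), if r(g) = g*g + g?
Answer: 3615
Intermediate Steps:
l(V) = V/6 (l(V) = V*(1/6) = V/6)
r(g) = g + g**2 (r(g) = g**2 + g = g + g**2)
r(l(6)) - 1*(-3613) = ((1/6)*6)*(1 + (1/6)*6) - 1*(-3613) = 1*(1 + 1) + 3613 = 1*2 + 3613 = 2 + 3613 = 3615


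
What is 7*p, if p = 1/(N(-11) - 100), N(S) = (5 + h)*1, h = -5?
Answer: -7/100 ≈ -0.070000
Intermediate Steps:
N(S) = 0 (N(S) = (5 - 5)*1 = 0*1 = 0)
p = -1/100 (p = 1/(0 - 100) = 1/(-100) = -1/100 ≈ -0.010000)
7*p = 7*(-1/100) = -7/100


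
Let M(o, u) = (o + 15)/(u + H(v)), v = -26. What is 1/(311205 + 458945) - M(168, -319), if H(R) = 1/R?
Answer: 244292133/425892950 ≈ 0.57360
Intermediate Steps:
M(o, u) = (15 + o)/(-1/26 + u) (M(o, u) = (o + 15)/(u + 1/(-26)) = (15 + o)/(u - 1/26) = (15 + o)/(-1/26 + u))
1/(311205 + 458945) - M(168, -319) = 1/(311205 + 458945) - 26*(15 + 168)/(-1 + 26*(-319)) = 1/770150 - 26*183/(-1 - 8294) = 1/770150 - 26*183/(-8295) = 1/770150 - 26*(-1)*183/8295 = 1/770150 - 1*(-1586/2765) = 1/770150 + 1586/2765 = 244292133/425892950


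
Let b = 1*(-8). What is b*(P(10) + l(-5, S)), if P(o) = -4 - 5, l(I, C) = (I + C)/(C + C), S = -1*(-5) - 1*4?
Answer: 88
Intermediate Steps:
b = -8
S = 1 (S = 5 - 4 = 1)
l(I, C) = (C + I)/(2*C) (l(I, C) = (C + I)/((2*C)) = (C + I)*(1/(2*C)) = (C + I)/(2*C))
P(o) = -9
b*(P(10) + l(-5, S)) = -8*(-9 + (½)*(1 - 5)/1) = -8*(-9 + (½)*1*(-4)) = -8*(-9 - 2) = -8*(-11) = 88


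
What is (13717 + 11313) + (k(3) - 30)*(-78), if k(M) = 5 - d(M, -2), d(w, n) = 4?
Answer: 27292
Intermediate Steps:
k(M) = 1 (k(M) = 5 - 1*4 = 5 - 4 = 1)
(13717 + 11313) + (k(3) - 30)*(-78) = (13717 + 11313) + (1 - 30)*(-78) = 25030 - 29*(-78) = 25030 + 2262 = 27292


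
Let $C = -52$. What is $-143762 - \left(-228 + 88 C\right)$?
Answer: $-138958$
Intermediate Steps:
$-143762 - \left(-228 + 88 C\right) = -143762 + \left(228 - -4576\right) = -143762 + \left(228 + 4576\right) = -143762 + 4804 = -138958$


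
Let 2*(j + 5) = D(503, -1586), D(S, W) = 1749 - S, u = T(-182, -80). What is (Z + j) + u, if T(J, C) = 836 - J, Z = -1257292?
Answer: -1255656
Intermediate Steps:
u = 1018 (u = 836 - 1*(-182) = 836 + 182 = 1018)
j = 618 (j = -5 + (1749 - 1*503)/2 = -5 + (1749 - 503)/2 = -5 + (½)*1246 = -5 + 623 = 618)
(Z + j) + u = (-1257292 + 618) + 1018 = -1256674 + 1018 = -1255656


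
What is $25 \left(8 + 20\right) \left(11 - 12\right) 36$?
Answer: $-25200$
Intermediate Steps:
$25 \left(8 + 20\right) \left(11 - 12\right) 36 = 25 \cdot 28 \left(-1\right) 36 = 25 \left(-28\right) 36 = \left(-700\right) 36 = -25200$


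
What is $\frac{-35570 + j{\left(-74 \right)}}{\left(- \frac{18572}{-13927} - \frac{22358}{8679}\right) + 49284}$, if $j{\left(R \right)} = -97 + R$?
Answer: $- \frac{4320101627853}{5956926794494} \approx -0.72522$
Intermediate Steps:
$\frac{-35570 + j{\left(-74 \right)}}{\left(- \frac{18572}{-13927} - \frac{22358}{8679}\right) + 49284} = \frac{-35570 - 171}{\left(- \frac{18572}{-13927} - \frac{22358}{8679}\right) + 49284} = \frac{-35570 - 171}{\left(\left(-18572\right) \left(- \frac{1}{13927}\right) - \frac{22358}{8679}\right) + 49284} = - \frac{35741}{\left(\frac{18572}{13927} - \frac{22358}{8679}\right) + 49284} = - \frac{35741}{- \frac{150193478}{120872433} + 49284} = - \frac{35741}{\frac{5956926794494}{120872433}} = \left(-35741\right) \frac{120872433}{5956926794494} = - \frac{4320101627853}{5956926794494}$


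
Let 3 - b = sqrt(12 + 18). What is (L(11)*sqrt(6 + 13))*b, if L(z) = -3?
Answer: 3*sqrt(19)*(-3 + sqrt(30)) ≈ 32.394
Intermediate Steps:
b = 3 - sqrt(30) (b = 3 - sqrt(12 + 18) = 3 - sqrt(30) ≈ -2.4772)
(L(11)*sqrt(6 + 13))*b = (-3*sqrt(6 + 13))*(3 - sqrt(30)) = (-3*sqrt(19))*(3 - sqrt(30)) = -3*sqrt(19)*(3 - sqrt(30))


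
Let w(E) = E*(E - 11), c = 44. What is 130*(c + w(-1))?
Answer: 7280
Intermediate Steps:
w(E) = E*(-11 + E)
130*(c + w(-1)) = 130*(44 - (-11 - 1)) = 130*(44 - 1*(-12)) = 130*(44 + 12) = 130*56 = 7280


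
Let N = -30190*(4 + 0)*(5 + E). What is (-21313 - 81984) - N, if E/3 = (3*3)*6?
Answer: 20063623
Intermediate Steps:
E = 162 (E = 3*((3*3)*6) = 3*(9*6) = 3*54 = 162)
N = -20166920 (N = -30190*(4 + 0)*(5 + 162) = -120760*167 = -30190*668 = -20166920)
(-21313 - 81984) - N = (-21313 - 81984) - 1*(-20166920) = -103297 + 20166920 = 20063623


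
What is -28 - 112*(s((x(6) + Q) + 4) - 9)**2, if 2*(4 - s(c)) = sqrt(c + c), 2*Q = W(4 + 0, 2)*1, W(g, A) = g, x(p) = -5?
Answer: -2884 - 560*sqrt(2) ≈ -3676.0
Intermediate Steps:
Q = 2 (Q = ((4 + 0)*1)/2 = (4*1)/2 = (1/2)*4 = 2)
s(c) = 4 - sqrt(2)*sqrt(c)/2 (s(c) = 4 - sqrt(c + c)/2 = 4 - sqrt(2)*sqrt(c)/2)
-28 - 112*(s((x(6) + Q) + 4) - 9)**2 = -28 - 112*((4 - sqrt(2)*sqrt((-5 + 2) + 4)/2) - 9)**2 = -28 - 112*((4 - sqrt(2)*sqrt(-3 + 4)/2) - 9)**2 = -28 - 112*((4 - sqrt(2)*sqrt(1)/2) - 9)**2 = -28 - 112*((4 - 1/2*sqrt(2)*1) - 9)**2 = -28 - 112*((4 - sqrt(2)/2) - 9)**2 = -28 - 112*(-5 - sqrt(2)/2)**2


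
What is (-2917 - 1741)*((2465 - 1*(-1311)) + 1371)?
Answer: -23974726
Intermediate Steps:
(-2917 - 1741)*((2465 - 1*(-1311)) + 1371) = -4658*((2465 + 1311) + 1371) = -4658*(3776 + 1371) = -4658*5147 = -23974726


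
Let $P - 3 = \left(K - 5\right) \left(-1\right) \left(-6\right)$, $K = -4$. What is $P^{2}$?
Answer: $2601$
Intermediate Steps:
$P = -51$ ($P = 3 + \left(-4 - 5\right) \left(-1\right) \left(-6\right) = 3 + \left(-9\right) \left(-1\right) \left(-6\right) = 3 + 9 \left(-6\right) = 3 - 54 = -51$)
$P^{2} = \left(-51\right)^{2} = 2601$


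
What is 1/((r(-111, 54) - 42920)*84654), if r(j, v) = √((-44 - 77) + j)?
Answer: -185/672169775454 - I*√58/77971693952664 ≈ -2.7523e-10 - 9.7674e-14*I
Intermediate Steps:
r(j, v) = √(-121 + j)
1/((r(-111, 54) - 42920)*84654) = 1/(√(-121 - 111) - 42920*84654) = (1/84654)/(√(-232) - 42920) = (1/84654)/(2*I*√58 - 42920) = (1/84654)/(-42920 + 2*I*√58) = 1/(84654*(-42920 + 2*I*√58))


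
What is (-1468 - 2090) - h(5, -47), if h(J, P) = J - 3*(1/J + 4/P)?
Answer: -837224/235 ≈ -3562.7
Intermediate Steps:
h(J, P) = J - 12/P - 3/J (h(J, P) = J - 3*(1/J + 4/P) = J + (-12/P - 3/J) = J - 12/P - 3/J)
(-1468 - 2090) - h(5, -47) = (-1468 - 2090) - (5 - 12/(-47) - 3/5) = -3558 - (5 - 12*(-1/47) - 3*1/5) = -3558 - (5 + 12/47 - 3/5) = -3558 - 1*1094/235 = -3558 - 1094/235 = -837224/235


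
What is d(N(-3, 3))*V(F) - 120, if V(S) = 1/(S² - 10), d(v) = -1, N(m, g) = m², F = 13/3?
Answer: -9489/79 ≈ -120.11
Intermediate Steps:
F = 13/3 (F = 13*(⅓) = 13/3 ≈ 4.3333)
V(S) = 1/(-10 + S²)
d(N(-3, 3))*V(F) - 120 = -1/(-10 + (13/3)²) - 120 = -1/(-10 + 169/9) - 120 = -1/79/9 - 120 = -1*9/79 - 120 = -9/79 - 120 = -9489/79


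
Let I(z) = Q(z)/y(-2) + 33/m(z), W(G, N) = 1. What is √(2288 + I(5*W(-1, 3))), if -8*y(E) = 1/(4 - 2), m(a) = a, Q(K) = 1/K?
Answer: 3*√6365/5 ≈ 47.869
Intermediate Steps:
y(E) = -1/16 (y(E) = -1/(8*(4 - 2)) = -⅛/2 = -⅛*½ = -1/16)
I(z) = 17/z (I(z) = 1/(z*(-1/16)) + 33/z = -16/z + 33/z = 17/z)
√(2288 + I(5*W(-1, 3))) = √(2288 + 17/((5*1))) = √(2288 + 17/5) = √(11457/5) = 3*√6365/5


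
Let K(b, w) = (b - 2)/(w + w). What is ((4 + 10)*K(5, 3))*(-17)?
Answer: -119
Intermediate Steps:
K(b, w) = (-2 + b)/(2*w) (K(b, w) = (-2 + b)/((2*w)) = (-2 + b)*(1/(2*w)) = (-2 + b)/(2*w))
((4 + 10)*K(5, 3))*(-17) = ((4 + 10)*((½)*(-2 + 5)/3))*(-17) = (14*((½)*(⅓)*3))*(-17) = (14*(½))*(-17) = 7*(-17) = -119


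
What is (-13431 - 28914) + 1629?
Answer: -40716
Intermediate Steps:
(-13431 - 28914) + 1629 = -42345 + 1629 = -40716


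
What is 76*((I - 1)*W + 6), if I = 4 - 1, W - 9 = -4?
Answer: 1216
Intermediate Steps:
W = 5 (W = 9 - 4 = 5)
I = 3
76*((I - 1)*W + 6) = 76*((3 - 1)*5 + 6) = 76*(2*5 + 6) = 76*(10 + 6) = 76*16 = 1216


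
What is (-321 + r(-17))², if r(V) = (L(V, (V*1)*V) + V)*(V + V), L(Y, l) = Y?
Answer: 697225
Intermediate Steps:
r(V) = 4*V² (r(V) = (V + V)*(V + V) = (2*V)*(2*V) = 4*V²)
(-321 + r(-17))² = (-321 + 4*(-17)²)² = (-321 + 4*289)² = (-321 + 1156)² = 835² = 697225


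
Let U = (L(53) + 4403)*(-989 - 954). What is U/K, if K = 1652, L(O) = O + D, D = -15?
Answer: -8628863/1652 ≈ -5223.3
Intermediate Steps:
L(O) = -15 + O (L(O) = O - 15 = -15 + O)
U = -8628863 (U = ((-15 + 53) + 4403)*(-989 - 954) = (38 + 4403)*(-1943) = 4441*(-1943) = -8628863)
U/K = -8628863/1652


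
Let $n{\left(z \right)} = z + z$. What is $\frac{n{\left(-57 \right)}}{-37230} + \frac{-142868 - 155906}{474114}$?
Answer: $- \frac{922442252}{1470938685} \approx -0.62711$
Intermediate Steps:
$n{\left(z \right)} = 2 z$
$\frac{n{\left(-57 \right)}}{-37230} + \frac{-142868 - 155906}{474114} = \frac{2 \left(-57\right)}{-37230} + \frac{-142868 - 155906}{474114} = \left(-114\right) \left(- \frac{1}{37230}\right) - \frac{149387}{237057} = \frac{19}{6205} - \frac{149387}{237057} = - \frac{922442252}{1470938685}$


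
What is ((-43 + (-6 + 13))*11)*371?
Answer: -146916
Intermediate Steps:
((-43 + (-6 + 13))*11)*371 = ((-43 + 7)*11)*371 = -36*11*371 = -396*371 = -146916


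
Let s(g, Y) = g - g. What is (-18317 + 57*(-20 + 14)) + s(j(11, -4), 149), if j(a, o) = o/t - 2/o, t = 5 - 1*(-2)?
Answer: -18659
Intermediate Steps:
t = 7 (t = 5 + 2 = 7)
j(a, o) = -2/o + o/7 (j(a, o) = o/7 - 2/o = -2/o + o/7)
s(g, Y) = 0
(-18317 + 57*(-20 + 14)) + s(j(11, -4), 149) = (-18317 + 57*(-20 + 14)) + 0 = (-18317 + 57*(-6)) + 0 = (-18317 - 342) + 0 = -18659 + 0 = -18659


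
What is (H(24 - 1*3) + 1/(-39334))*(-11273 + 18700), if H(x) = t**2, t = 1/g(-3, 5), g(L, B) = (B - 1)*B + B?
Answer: 287491743/24583750 ≈ 11.694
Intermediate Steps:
g(L, B) = B + B*(-1 + B) (g(L, B) = (-1 + B)*B + B = B*(-1 + B) + B = B + B*(-1 + B))
t = 1/25 (t = 1/(5**2) = 1/25 ≈ 0.040000)
H(x) = 1/625 (H(x) = (1/25)**2 = 1/625)
(H(24 - 1*3) + 1/(-39334))*(-11273 + 18700) = (1/625 + 1/(-39334))*(-11273 + 18700) = (1/625 - 1/39334)*7427 = (38709/24583750)*7427 = 287491743/24583750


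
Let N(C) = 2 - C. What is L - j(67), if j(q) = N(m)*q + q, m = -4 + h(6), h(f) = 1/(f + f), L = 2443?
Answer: 23755/12 ≈ 1979.6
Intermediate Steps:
h(f) = 1/(2*f)
m = -47/12 (m = -4 + (½)/6 = -4 + (½)*(⅙) = -4 + 1/12 = -47/12 ≈ -3.9167)
j(q) = 83*q/12 (j(q) = (2 - 1*(-47/12))*q + q = (2 + 47/12)*q + q = 71*q/12 + q = 83*q/12)
L - j(67) = 2443 - 83*67/12 = 2443 - 1*5561/12 = 2443 - 5561/12 = 23755/12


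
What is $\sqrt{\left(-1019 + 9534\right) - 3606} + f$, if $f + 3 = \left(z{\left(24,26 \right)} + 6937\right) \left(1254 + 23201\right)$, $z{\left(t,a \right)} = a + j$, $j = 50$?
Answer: $171502912 + \sqrt{4909} \approx 1.715 \cdot 10^{8}$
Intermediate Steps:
$z{\left(t,a \right)} = 50 + a$ ($z{\left(t,a \right)} = a + 50 = 50 + a$)
$f = 171502912$ ($f = -3 + \left(\left(50 + 26\right) + 6937\right) \left(1254 + 23201\right) = -3 + \left(76 + 6937\right) 24455 = -3 + 7013 \cdot 24455 = -3 + 171502915 = 171502912$)
$\sqrt{\left(-1019 + 9534\right) - 3606} + f = \sqrt{\left(-1019 + 9534\right) - 3606} + 171502912 = \sqrt{8515 - 3606} + 171502912 = \sqrt{4909} + 171502912 = 171502912 + \sqrt{4909}$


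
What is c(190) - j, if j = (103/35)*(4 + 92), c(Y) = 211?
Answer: -2503/35 ≈ -71.514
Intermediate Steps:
j = 9888/35 (j = (103*(1/35))*96 = (103/35)*96 = 9888/35 ≈ 282.51)
c(190) - j = 211 - 1*9888/35 = 211 - 9888/35 = -2503/35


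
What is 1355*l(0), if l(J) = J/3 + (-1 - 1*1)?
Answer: -2710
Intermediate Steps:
l(J) = -2 + J/3 (l(J) = J*(⅓) + (-1 - 1) = J/3 - 2 = -2 + J/3)
1355*l(0) = 1355*(-2 + (⅓)*0) = 1355*(-2 + 0) = 1355*(-2) = -2710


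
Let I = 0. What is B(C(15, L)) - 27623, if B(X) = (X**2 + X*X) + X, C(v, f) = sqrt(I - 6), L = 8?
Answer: -27635 + I*sqrt(6) ≈ -27635.0 + 2.4495*I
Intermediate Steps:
C(v, f) = I*sqrt(6) (C(v, f) = sqrt(0 - 6) = sqrt(-6) = I*sqrt(6))
B(X) = X + 2*X**2 (B(X) = (X**2 + X**2) + X = 2*X**2 + X = X + 2*X**2)
B(C(15, L)) - 27623 = (I*sqrt(6))*(1 + 2*(I*sqrt(6))) - 27623 = (I*sqrt(6))*(1 + 2*I*sqrt(6)) - 27623 = I*sqrt(6)*(1 + 2*I*sqrt(6)) - 27623 = -27623 + I*sqrt(6)*(1 + 2*I*sqrt(6))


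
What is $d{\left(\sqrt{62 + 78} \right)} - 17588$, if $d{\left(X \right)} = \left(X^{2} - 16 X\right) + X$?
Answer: $-17448 - 30 \sqrt{35} \approx -17625.0$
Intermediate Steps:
$d{\left(X \right)} = X^{2} - 15 X$
$d{\left(\sqrt{62 + 78} \right)} - 17588 = \sqrt{62 + 78} \left(-15 + \sqrt{62 + 78}\right) - 17588 = \sqrt{140} \left(-15 + \sqrt{140}\right) - 17588 = 2 \sqrt{35} \left(-15 + 2 \sqrt{35}\right) - 17588 = -17588 + 2 \sqrt{35} \left(-15 + 2 \sqrt{35}\right)$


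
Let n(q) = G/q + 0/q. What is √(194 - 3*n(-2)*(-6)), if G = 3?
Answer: √167 ≈ 12.923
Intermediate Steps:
n(q) = 3/q (n(q) = 3/q + 0/q = 3/q + 0 = 3/q)
√(194 - 3*n(-2)*(-6)) = √(194 - 9/(-2)*(-6)) = √(194 - 9*(-1)/2*(-6)) = √(194 - 3*(-3/2)*(-6)) = √(194 + (9/2)*(-6)) = √(194 - 27) = √167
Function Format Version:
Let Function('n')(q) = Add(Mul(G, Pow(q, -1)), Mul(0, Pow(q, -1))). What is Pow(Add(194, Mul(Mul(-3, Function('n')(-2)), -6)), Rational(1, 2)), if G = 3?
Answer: Pow(167, Rational(1, 2)) ≈ 12.923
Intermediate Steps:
Function('n')(q) = Mul(3, Pow(q, -1)) (Function('n')(q) = Add(Mul(3, Pow(q, -1)), Mul(0, Pow(q, -1))) = Add(Mul(3, Pow(q, -1)), 0) = Mul(3, Pow(q, -1)))
Pow(Add(194, Mul(Mul(-3, Function('n')(-2)), -6)), Rational(1, 2)) = Pow(Add(194, Mul(Mul(-3, Mul(3, Pow(-2, -1))), -6)), Rational(1, 2)) = Pow(Add(194, Mul(Mul(-3, Mul(3, Rational(-1, 2))), -6)), Rational(1, 2)) = Pow(Add(194, Mul(Mul(-3, Rational(-3, 2)), -6)), Rational(1, 2)) = Pow(Add(194, Mul(Rational(9, 2), -6)), Rational(1, 2)) = Pow(Add(194, -27), Rational(1, 2)) = Pow(167, Rational(1, 2))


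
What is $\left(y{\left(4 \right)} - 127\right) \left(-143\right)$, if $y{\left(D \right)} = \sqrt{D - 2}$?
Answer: $18161 - 143 \sqrt{2} \approx 17959.0$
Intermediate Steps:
$y{\left(D \right)} = \sqrt{-2 + D}$
$\left(y{\left(4 \right)} - 127\right) \left(-143\right) = \left(\sqrt{-2 + 4} - 127\right) \left(-143\right) = \left(\sqrt{2} - 127\right) \left(-143\right) = \left(-127 + \sqrt{2}\right) \left(-143\right) = 18161 - 143 \sqrt{2}$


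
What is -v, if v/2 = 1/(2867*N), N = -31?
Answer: 2/88877 ≈ 2.2503e-5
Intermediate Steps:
v = -2/88877 (v = 2/((2867*(-31))) = 2/(-88877) = 2*(-1/88877) = -2/88877 ≈ -2.2503e-5)
-v = -1*(-2/88877) = 2/88877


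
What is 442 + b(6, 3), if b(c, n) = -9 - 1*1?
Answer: 432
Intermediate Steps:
b(c, n) = -10 (b(c, n) = -9 - 1 = -10)
442 + b(6, 3) = 442 - 10 = 432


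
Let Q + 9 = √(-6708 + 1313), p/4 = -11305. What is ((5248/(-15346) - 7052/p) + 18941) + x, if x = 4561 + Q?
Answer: 2037843387824/86743265 + I*√5395 ≈ 23493.0 + 73.451*I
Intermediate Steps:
p = -45220 (p = 4*(-11305) = -45220)
Q = -9 + I*√5395 (Q = -9 + √(-6708 + 1313) = -9 + √(-5395) = -9 + I*√5395 ≈ -9.0 + 73.451*I)
x = 4552 + I*√5395 (x = 4561 + (-9 + I*√5395) = 4552 + I*√5395 ≈ 4552.0 + 73.451*I)
((5248/(-15346) - 7052/p) + 18941) + x = ((5248/(-15346) - 7052/(-45220)) + 18941) + (4552 + I*√5395) = ((5248*(-1/15346) - 7052*(-1/45220)) + 18941) + (4552 + I*√5395) = ((-2624/7673 + 1763/11305) + 18941) + (4552 + I*√5395) = (-16136821/86743265 + 18941) + (4552 + I*√5395) = 1642988045544/86743265 + (4552 + I*√5395) = 2037843387824/86743265 + I*√5395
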